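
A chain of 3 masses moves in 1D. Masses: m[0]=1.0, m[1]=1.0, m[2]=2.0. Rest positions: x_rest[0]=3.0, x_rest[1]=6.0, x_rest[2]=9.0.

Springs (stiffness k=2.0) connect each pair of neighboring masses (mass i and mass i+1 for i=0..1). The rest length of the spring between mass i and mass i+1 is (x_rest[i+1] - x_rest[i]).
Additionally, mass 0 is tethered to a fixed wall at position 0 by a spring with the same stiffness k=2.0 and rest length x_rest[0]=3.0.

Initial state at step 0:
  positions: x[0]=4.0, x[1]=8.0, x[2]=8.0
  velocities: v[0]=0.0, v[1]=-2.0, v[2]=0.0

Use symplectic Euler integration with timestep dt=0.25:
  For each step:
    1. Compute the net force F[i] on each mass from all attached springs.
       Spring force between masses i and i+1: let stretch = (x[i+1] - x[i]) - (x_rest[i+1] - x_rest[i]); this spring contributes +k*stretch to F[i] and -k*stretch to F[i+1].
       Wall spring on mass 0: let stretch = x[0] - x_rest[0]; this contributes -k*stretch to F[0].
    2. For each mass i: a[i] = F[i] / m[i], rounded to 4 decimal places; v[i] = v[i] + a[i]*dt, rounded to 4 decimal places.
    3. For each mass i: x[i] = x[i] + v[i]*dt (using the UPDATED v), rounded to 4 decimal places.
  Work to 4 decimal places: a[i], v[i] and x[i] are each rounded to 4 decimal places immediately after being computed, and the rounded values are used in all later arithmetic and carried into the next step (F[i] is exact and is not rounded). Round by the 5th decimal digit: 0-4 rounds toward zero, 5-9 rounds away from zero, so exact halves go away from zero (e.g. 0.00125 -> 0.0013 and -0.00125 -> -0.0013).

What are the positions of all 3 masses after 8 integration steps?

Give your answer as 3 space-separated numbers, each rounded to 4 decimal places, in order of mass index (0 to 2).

Answer: 0.1239 5.0125 8.6593

Derivation:
Step 0: x=[4.0000 8.0000 8.0000] v=[0.0000 -2.0000 0.0000]
Step 1: x=[4.0000 7.0000 8.1875] v=[0.0000 -4.0000 0.7500]
Step 2: x=[3.8750 5.7734 8.4883] v=[-0.5000 -4.9063 1.2031]
Step 3: x=[3.5029 4.6489 8.8069] v=[-1.4883 -4.4981 1.2744]
Step 4: x=[2.8362 3.9009 9.0531] v=[-2.6668 -2.9921 0.9849]
Step 5: x=[1.9481 3.6638 9.1648] v=[-3.5526 -0.9484 0.4469]
Step 6: x=[1.0309 3.8999 9.1202] v=[-3.6688 0.9443 -0.1784]
Step 7: x=[0.3435 4.4299 8.9368] v=[-2.7498 2.1200 -0.7335]
Step 8: x=[0.1239 5.0125 8.6593] v=[-0.8784 2.3303 -1.1102]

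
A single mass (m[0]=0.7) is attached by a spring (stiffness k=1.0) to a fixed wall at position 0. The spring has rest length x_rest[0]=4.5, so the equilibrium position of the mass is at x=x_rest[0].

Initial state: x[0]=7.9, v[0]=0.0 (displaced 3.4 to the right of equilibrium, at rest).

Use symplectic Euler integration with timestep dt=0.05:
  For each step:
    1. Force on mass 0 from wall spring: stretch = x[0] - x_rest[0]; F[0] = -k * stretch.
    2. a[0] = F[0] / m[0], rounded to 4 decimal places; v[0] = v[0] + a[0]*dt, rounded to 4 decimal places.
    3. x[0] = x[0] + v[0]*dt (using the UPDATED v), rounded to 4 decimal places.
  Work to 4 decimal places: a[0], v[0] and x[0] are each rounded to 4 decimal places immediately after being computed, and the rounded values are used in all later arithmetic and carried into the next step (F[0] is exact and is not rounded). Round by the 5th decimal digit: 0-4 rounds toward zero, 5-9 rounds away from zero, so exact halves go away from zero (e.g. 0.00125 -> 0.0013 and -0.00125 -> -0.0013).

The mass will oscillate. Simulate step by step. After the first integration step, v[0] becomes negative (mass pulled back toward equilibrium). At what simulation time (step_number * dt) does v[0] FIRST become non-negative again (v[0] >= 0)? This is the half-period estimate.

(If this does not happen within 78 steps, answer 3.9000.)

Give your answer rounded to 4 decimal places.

Answer: 2.6500

Derivation:
Step 0: x=[7.9000] v=[0.0000]
Step 1: x=[7.8879] v=[-0.2429]
Step 2: x=[7.8637] v=[-0.4849]
Step 3: x=[7.8274] v=[-0.7252]
Step 4: x=[7.7793] v=[-0.9629]
Step 5: x=[7.7194] v=[-1.1971]
Step 6: x=[7.6480] v=[-1.4271]
Step 7: x=[7.5654] v=[-1.6520]
Step 8: x=[7.4719] v=[-1.8710]
Step 9: x=[7.3677] v=[-2.0833]
Step 10: x=[7.2533] v=[-2.2881]
Step 11: x=[7.1291] v=[-2.4848]
Step 12: x=[6.9955] v=[-2.6726]
Step 13: x=[6.8530] v=[-2.8509]
Step 14: x=[6.7021] v=[-3.0190]
Step 15: x=[6.5433] v=[-3.1763]
Step 16: x=[6.3772] v=[-3.3223]
Step 17: x=[6.2044] v=[-3.4564]
Step 18: x=[6.0255] v=[-3.5781]
Step 19: x=[5.8411] v=[-3.6871]
Step 20: x=[5.6520] v=[-3.7829]
Step 21: x=[5.4587] v=[-3.8652]
Step 22: x=[5.2620] v=[-3.9337]
Step 23: x=[5.0626] v=[-3.9881]
Step 24: x=[4.8612] v=[-4.0283]
Step 25: x=[4.6585] v=[-4.0541]
Step 26: x=[4.4552] v=[-4.0654]
Step 27: x=[4.2521] v=[-4.0622]
Step 28: x=[4.0499] v=[-4.0445]
Step 29: x=[3.8493] v=[-4.0124]
Step 30: x=[3.6510] v=[-3.9659]
Step 31: x=[3.4557] v=[-3.9053]
Step 32: x=[3.2642] v=[-3.8307]
Step 33: x=[3.0771] v=[-3.7424]
Step 34: x=[2.8951] v=[-3.6408]
Step 35: x=[2.7188] v=[-3.5262]
Step 36: x=[2.5489] v=[-3.3990]
Step 37: x=[2.3859] v=[-3.2596]
Step 38: x=[2.2305] v=[-3.1086]
Step 39: x=[2.0832] v=[-2.9465]
Step 40: x=[1.9445] v=[-2.7739]
Step 41: x=[1.8149] v=[-2.5914]
Step 42: x=[1.6949] v=[-2.3996]
Step 43: x=[1.5849] v=[-2.1992]
Step 44: x=[1.4854] v=[-1.9910]
Step 45: x=[1.3966] v=[-1.7757]
Step 46: x=[1.3189] v=[-1.5540]
Step 47: x=[1.2526] v=[-1.3268]
Step 48: x=[1.1979] v=[-1.0948]
Step 49: x=[1.1550] v=[-0.8589]
Step 50: x=[1.1240] v=[-0.6200]
Step 51: x=[1.1051] v=[-0.3789]
Step 52: x=[1.0983] v=[-0.1364]
Step 53: x=[1.1036] v=[0.1066]
First v>=0 after going negative at step 53, time=2.6500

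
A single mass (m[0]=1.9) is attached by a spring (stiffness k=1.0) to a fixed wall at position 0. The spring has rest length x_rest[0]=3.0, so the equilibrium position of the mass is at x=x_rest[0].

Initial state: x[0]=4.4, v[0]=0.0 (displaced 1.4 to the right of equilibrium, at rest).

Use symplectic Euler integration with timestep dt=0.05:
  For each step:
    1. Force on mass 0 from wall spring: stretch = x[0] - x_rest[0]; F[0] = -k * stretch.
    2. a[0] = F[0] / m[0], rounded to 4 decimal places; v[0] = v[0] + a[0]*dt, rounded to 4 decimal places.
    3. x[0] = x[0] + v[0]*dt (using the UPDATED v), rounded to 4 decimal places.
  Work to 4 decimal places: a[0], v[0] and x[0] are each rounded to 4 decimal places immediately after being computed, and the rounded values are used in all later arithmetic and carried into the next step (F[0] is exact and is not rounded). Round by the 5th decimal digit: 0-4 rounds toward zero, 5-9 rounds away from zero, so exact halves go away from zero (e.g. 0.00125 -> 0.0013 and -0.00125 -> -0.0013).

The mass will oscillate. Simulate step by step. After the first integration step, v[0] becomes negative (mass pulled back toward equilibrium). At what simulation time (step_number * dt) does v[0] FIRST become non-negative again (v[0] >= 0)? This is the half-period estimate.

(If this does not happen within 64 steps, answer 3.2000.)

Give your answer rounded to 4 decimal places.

Step 0: x=[4.4000] v=[0.0000]
Step 1: x=[4.3982] v=[-0.0368]
Step 2: x=[4.3945] v=[-0.0736]
Step 3: x=[4.3890] v=[-0.1103]
Step 4: x=[4.3817] v=[-0.1469]
Step 5: x=[4.3725] v=[-0.1833]
Step 6: x=[4.3615] v=[-0.2194]
Step 7: x=[4.3487] v=[-0.2552]
Step 8: x=[4.3342] v=[-0.2907]
Step 9: x=[4.3179] v=[-0.3258]
Step 10: x=[4.2999] v=[-0.3605]
Step 11: x=[4.2802] v=[-0.3947]
Step 12: x=[4.2588] v=[-0.4284]
Step 13: x=[4.2357] v=[-0.4615]
Step 14: x=[4.2110] v=[-0.4940]
Step 15: x=[4.1847] v=[-0.5259]
Step 16: x=[4.1568] v=[-0.5571]
Step 17: x=[4.1274] v=[-0.5875]
Step 18: x=[4.0965] v=[-0.6172]
Step 19: x=[4.0642] v=[-0.6461]
Step 20: x=[4.0305] v=[-0.6741]
Step 21: x=[3.9954] v=[-0.7012]
Step 22: x=[3.9590] v=[-0.7274]
Step 23: x=[3.9214] v=[-0.7526]
Step 24: x=[3.8826] v=[-0.7768]
Step 25: x=[3.8426] v=[-0.8000]
Step 26: x=[3.8015] v=[-0.8222]
Step 27: x=[3.7593] v=[-0.8433]
Step 28: x=[3.7161] v=[-0.8633]
Step 29: x=[3.6720] v=[-0.8821]
Step 30: x=[3.6270] v=[-0.8998]
Step 31: x=[3.5812] v=[-0.9163]
Step 32: x=[3.5346] v=[-0.9316]
Step 33: x=[3.4873] v=[-0.9457]
Step 34: x=[3.4394] v=[-0.9585]
Step 35: x=[3.3909] v=[-0.9701]
Step 36: x=[3.3419] v=[-0.9804]
Step 37: x=[3.2924] v=[-0.9894]
Step 38: x=[3.2425] v=[-0.9971]
Step 39: x=[3.1923] v=[-1.0035]
Step 40: x=[3.1419] v=[-1.0086]
Step 41: x=[3.0913] v=[-1.0123]
Step 42: x=[3.0406] v=[-1.0147]
Step 43: x=[2.9898] v=[-1.0158]
Step 44: x=[2.9390] v=[-1.0155]
Step 45: x=[2.8883] v=[-1.0139]
Step 46: x=[2.8378] v=[-1.0110]
Step 47: x=[2.7875] v=[-1.0067]
Step 48: x=[2.7374] v=[-1.0011]
Step 49: x=[2.6877] v=[-0.9942]
Step 50: x=[2.6384] v=[-0.9860]
Step 51: x=[2.5896] v=[-0.9765]
Step 52: x=[2.5413] v=[-0.9657]
Step 53: x=[2.4936] v=[-0.9536]
Step 54: x=[2.4466] v=[-0.9403]
Step 55: x=[2.4003] v=[-0.9257]
Step 56: x=[2.3548] v=[-0.9099]
Step 57: x=[2.3102] v=[-0.8929]
Step 58: x=[2.2665] v=[-0.8747]
Step 59: x=[2.2237] v=[-0.8554]
Step 60: x=[2.1820] v=[-0.8350]
Step 61: x=[2.1413] v=[-0.8135]
Step 62: x=[2.1018] v=[-0.7909]
Step 63: x=[2.0634] v=[-0.7673]
Step 64: x=[2.0263] v=[-0.7427]
v[0] did not become non-negative within 64 steps; using fallback time=3.2000

Answer: 3.2000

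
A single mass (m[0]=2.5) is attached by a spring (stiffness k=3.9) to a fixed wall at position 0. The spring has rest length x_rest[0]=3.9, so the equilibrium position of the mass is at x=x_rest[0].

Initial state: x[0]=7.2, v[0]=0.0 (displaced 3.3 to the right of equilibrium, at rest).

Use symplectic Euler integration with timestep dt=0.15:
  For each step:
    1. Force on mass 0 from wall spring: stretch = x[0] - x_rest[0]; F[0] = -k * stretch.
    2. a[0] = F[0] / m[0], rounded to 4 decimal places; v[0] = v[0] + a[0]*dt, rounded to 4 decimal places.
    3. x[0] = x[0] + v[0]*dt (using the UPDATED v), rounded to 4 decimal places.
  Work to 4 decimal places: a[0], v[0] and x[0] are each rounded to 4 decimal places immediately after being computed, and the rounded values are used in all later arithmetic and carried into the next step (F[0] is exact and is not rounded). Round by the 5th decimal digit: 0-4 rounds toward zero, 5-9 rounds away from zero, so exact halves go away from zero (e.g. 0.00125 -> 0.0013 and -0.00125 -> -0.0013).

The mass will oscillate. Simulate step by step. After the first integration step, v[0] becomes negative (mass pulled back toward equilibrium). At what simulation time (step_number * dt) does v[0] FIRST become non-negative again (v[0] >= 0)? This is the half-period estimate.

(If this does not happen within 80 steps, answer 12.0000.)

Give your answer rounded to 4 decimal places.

Step 0: x=[7.2000] v=[0.0000]
Step 1: x=[7.0842] v=[-0.7722]
Step 2: x=[6.8566] v=[-1.5173]
Step 3: x=[6.5252] v=[-2.2091]
Step 4: x=[6.1017] v=[-2.8234]
Step 5: x=[5.6009] v=[-3.3386]
Step 6: x=[5.0404] v=[-3.7366]
Step 7: x=[4.4399] v=[-4.0035]
Step 8: x=[3.8204] v=[-4.1298]
Step 9: x=[3.2037] v=[-4.1112]
Step 10: x=[2.6115] v=[-3.9483]
Step 11: x=[2.0645] v=[-3.6468]
Step 12: x=[1.5819] v=[-3.2173]
Step 13: x=[1.1807] v=[-2.6749]
Step 14: x=[0.8749] v=[-2.0386]
Step 15: x=[0.6753] v=[-1.3307]
Step 16: x=[0.5889] v=[-0.5761]
Step 17: x=[0.6187] v=[0.1987]
First v>=0 after going negative at step 17, time=2.5500

Answer: 2.5500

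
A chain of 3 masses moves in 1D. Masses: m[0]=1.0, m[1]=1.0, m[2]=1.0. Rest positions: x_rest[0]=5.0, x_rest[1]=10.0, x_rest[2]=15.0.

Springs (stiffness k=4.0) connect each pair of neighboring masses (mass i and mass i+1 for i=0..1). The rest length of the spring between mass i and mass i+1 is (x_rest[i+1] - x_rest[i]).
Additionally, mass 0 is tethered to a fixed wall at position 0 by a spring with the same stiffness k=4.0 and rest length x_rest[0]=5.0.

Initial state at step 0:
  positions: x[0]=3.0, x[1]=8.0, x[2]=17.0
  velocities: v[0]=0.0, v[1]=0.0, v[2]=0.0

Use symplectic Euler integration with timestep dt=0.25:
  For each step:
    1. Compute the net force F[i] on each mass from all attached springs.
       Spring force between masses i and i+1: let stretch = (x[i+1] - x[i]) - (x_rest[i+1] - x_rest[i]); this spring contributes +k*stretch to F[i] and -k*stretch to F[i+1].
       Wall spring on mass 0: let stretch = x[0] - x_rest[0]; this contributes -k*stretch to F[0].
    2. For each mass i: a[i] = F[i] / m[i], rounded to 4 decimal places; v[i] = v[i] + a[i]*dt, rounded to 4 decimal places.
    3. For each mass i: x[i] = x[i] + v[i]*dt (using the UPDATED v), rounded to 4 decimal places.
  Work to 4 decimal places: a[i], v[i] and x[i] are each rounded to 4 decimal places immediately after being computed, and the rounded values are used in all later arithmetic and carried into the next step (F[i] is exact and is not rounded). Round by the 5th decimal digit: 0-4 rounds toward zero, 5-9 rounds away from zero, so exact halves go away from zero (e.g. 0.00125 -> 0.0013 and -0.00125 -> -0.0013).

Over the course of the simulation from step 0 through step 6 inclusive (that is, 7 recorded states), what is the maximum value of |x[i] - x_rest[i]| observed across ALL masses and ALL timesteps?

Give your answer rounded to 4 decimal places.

Answer: 2.6367

Derivation:
Step 0: x=[3.0000 8.0000 17.0000] v=[0.0000 0.0000 0.0000]
Step 1: x=[3.5000 9.0000 16.0000] v=[2.0000 4.0000 -4.0000]
Step 2: x=[4.5000 10.3750 14.5000] v=[4.0000 5.5000 -6.0000]
Step 3: x=[5.8438 11.3125 13.2188] v=[5.3750 3.7500 -5.1250]
Step 4: x=[7.0938 11.3594 12.7110] v=[4.9999 0.1876 -2.0313]
Step 5: x=[7.6367 10.6778 13.1153] v=[2.1717 -2.7264 1.6171]
Step 6: x=[7.0307 9.8453 14.1602] v=[-2.4239 -3.3300 4.1796]
Max displacement = 2.6367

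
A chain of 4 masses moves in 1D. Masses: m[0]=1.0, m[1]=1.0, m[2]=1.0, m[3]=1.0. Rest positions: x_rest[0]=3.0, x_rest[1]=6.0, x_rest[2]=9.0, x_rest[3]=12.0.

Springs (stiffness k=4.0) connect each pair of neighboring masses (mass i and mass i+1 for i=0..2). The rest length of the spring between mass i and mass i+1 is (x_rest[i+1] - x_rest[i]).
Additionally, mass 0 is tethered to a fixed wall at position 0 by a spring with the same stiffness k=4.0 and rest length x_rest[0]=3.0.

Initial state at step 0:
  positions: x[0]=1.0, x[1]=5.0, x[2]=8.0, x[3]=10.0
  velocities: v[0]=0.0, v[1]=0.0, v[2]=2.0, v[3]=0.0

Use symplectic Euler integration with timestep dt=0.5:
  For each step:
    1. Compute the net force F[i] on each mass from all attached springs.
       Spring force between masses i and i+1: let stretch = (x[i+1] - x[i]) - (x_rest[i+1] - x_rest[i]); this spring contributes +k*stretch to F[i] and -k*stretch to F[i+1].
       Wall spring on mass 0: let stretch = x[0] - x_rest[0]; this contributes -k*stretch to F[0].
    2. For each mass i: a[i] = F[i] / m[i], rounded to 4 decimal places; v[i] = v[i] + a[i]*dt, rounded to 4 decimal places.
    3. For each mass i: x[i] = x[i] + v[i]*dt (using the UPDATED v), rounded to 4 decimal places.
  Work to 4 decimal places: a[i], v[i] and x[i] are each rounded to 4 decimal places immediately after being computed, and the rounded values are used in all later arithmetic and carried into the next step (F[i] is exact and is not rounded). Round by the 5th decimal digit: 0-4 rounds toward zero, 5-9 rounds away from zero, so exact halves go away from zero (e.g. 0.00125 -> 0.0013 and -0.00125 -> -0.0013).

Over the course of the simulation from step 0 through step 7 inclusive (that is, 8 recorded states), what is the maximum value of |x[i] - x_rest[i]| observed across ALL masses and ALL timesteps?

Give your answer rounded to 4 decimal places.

Step 0: x=[1.0000 5.0000 8.0000 10.0000] v=[0.0000 0.0000 2.0000 0.0000]
Step 1: x=[4.0000 4.0000 8.0000 11.0000] v=[6.0000 -2.0000 0.0000 2.0000]
Step 2: x=[3.0000 7.0000 7.0000 12.0000] v=[-2.0000 6.0000 -2.0000 2.0000]
Step 3: x=[3.0000 6.0000 11.0000 11.0000] v=[0.0000 -2.0000 8.0000 -2.0000]
Step 4: x=[3.0000 7.0000 10.0000 13.0000] v=[0.0000 2.0000 -2.0000 4.0000]
Step 5: x=[4.0000 7.0000 9.0000 15.0000] v=[2.0000 0.0000 -2.0000 4.0000]
Step 6: x=[4.0000 6.0000 12.0000 14.0000] v=[0.0000 -2.0000 6.0000 -2.0000]
Step 7: x=[2.0000 9.0000 11.0000 14.0000] v=[-4.0000 6.0000 -2.0000 0.0000]
Max displacement = 3.0000

Answer: 3.0000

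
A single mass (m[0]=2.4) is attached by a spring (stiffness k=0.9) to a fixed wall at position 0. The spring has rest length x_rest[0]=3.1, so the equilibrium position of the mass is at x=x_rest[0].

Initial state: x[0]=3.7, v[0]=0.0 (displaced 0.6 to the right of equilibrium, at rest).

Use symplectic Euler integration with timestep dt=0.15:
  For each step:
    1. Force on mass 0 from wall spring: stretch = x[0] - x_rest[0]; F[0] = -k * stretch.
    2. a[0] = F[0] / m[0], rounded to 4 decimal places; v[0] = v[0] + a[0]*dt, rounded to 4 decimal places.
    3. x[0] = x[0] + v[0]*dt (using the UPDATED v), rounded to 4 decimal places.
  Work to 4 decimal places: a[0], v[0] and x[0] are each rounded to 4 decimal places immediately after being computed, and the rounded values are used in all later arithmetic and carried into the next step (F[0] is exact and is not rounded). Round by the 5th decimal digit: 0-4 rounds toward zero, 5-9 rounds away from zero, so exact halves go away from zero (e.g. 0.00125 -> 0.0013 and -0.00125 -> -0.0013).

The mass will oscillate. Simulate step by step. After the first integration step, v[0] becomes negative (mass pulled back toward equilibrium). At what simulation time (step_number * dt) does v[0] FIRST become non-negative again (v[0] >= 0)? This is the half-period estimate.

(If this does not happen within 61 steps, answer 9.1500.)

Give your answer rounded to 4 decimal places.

Answer: 5.2500

Derivation:
Step 0: x=[3.7000] v=[0.0000]
Step 1: x=[3.6949] v=[-0.0338]
Step 2: x=[3.6848] v=[-0.0673]
Step 3: x=[3.6698] v=[-0.1002]
Step 4: x=[3.6500] v=[-0.1323]
Step 5: x=[3.6255] v=[-0.1632]
Step 6: x=[3.5966] v=[-0.1928]
Step 7: x=[3.5635] v=[-0.2207]
Step 8: x=[3.5265] v=[-0.2468]
Step 9: x=[3.4859] v=[-0.2708]
Step 10: x=[3.4420] v=[-0.2925]
Step 11: x=[3.3952] v=[-0.3117]
Step 12: x=[3.3460] v=[-0.3283]
Step 13: x=[3.2947] v=[-0.3421]
Step 14: x=[3.2417] v=[-0.3531]
Step 15: x=[3.1875] v=[-0.3611]
Step 16: x=[3.1326] v=[-0.3660]
Step 17: x=[3.0774] v=[-0.3678]
Step 18: x=[3.0224] v=[-0.3665]
Step 19: x=[2.9681] v=[-0.3621]
Step 20: x=[2.9149] v=[-0.3547]
Step 21: x=[2.8633] v=[-0.3443]
Step 22: x=[2.8137] v=[-0.3310]
Step 23: x=[2.7665] v=[-0.3149]
Step 24: x=[2.7221] v=[-0.2961]
Step 25: x=[2.6809] v=[-0.2748]
Step 26: x=[2.6432] v=[-0.2512]
Step 27: x=[2.6094] v=[-0.2255]
Step 28: x=[2.5797] v=[-0.1979]
Step 29: x=[2.5544] v=[-0.1686]
Step 30: x=[2.5337] v=[-0.1379]
Step 31: x=[2.5178] v=[-0.1060]
Step 32: x=[2.5068] v=[-0.0733]
Step 33: x=[2.5008] v=[-0.0399]
Step 34: x=[2.4999] v=[-0.0062]
Step 35: x=[2.5040] v=[0.0276]
First v>=0 after going negative at step 35, time=5.2500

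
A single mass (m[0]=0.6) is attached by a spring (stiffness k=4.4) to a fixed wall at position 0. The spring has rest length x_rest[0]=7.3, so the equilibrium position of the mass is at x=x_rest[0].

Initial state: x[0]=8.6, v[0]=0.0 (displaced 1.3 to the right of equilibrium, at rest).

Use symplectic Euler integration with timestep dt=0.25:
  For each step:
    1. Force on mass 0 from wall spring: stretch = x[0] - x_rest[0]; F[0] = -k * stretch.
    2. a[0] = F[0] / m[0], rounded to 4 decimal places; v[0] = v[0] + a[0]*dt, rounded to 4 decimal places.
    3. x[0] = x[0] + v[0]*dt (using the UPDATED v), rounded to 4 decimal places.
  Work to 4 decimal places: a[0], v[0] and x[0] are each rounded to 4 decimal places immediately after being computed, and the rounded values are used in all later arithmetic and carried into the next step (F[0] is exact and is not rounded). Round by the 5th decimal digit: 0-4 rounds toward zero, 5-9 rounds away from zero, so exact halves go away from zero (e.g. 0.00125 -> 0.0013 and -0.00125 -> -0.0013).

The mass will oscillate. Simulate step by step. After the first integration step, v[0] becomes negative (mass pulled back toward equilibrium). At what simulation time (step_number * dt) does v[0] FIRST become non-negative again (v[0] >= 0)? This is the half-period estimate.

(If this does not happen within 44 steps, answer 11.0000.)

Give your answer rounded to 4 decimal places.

Step 0: x=[8.6000] v=[0.0000]
Step 1: x=[8.0042] v=[-2.3833]
Step 2: x=[7.0856] v=[-3.6743]
Step 3: x=[6.2653] v=[-3.2812]
Step 4: x=[5.9192] v=[-1.3843]
Step 5: x=[6.2060] v=[1.1472]
First v>=0 after going negative at step 5, time=1.2500

Answer: 1.2500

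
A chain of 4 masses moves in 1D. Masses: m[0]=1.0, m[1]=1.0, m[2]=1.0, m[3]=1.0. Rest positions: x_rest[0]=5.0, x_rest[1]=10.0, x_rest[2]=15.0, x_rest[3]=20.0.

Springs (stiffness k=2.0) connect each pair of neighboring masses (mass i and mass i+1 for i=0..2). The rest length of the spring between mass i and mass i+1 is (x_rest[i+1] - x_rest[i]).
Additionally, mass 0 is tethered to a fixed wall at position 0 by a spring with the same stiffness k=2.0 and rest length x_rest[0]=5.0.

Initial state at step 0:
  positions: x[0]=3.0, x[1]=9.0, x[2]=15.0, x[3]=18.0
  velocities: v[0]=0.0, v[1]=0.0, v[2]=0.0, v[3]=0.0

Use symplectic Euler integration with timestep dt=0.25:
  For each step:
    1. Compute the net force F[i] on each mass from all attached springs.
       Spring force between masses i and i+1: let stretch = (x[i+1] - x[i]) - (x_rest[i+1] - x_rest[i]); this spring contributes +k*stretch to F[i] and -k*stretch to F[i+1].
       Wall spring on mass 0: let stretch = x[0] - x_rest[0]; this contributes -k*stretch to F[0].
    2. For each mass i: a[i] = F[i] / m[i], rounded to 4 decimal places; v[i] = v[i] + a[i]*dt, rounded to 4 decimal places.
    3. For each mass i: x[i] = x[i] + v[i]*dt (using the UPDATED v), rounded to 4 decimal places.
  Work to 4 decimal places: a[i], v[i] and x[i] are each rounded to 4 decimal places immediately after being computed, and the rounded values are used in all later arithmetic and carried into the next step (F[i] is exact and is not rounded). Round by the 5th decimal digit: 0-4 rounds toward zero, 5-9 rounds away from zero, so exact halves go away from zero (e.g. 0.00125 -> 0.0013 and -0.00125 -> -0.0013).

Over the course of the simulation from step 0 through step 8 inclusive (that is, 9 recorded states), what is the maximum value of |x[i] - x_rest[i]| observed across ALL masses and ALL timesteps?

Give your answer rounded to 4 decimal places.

Step 0: x=[3.0000 9.0000 15.0000 18.0000] v=[0.0000 0.0000 0.0000 0.0000]
Step 1: x=[3.3750 9.0000 14.6250 18.2500] v=[1.5000 0.0000 -1.5000 1.0000]
Step 2: x=[4.0313 9.0000 14.0000 18.6719] v=[2.6250 0.0000 -2.5000 1.6875]
Step 3: x=[4.8047 9.0039 13.3340 19.1348] v=[3.0937 0.0157 -2.6641 1.8516]
Step 4: x=[5.5025 9.0242 12.8518 19.4976] v=[2.7910 0.0812 -1.9288 1.4512]
Step 5: x=[5.9527 9.0828 12.7219 19.6547] v=[1.8006 0.2342 -0.5197 0.6283]
Step 6: x=[6.0500 9.2050 13.0037 19.5702] v=[0.3893 0.4887 1.1272 -0.3381]
Step 7: x=[5.7855 9.4077 13.6315 19.2899] v=[-1.0582 0.8106 2.5111 -1.1214]
Step 8: x=[5.2505 9.6856 14.4386 18.9273] v=[-2.1399 1.1114 3.2284 -1.4506]
Max displacement = 2.2781

Answer: 2.2781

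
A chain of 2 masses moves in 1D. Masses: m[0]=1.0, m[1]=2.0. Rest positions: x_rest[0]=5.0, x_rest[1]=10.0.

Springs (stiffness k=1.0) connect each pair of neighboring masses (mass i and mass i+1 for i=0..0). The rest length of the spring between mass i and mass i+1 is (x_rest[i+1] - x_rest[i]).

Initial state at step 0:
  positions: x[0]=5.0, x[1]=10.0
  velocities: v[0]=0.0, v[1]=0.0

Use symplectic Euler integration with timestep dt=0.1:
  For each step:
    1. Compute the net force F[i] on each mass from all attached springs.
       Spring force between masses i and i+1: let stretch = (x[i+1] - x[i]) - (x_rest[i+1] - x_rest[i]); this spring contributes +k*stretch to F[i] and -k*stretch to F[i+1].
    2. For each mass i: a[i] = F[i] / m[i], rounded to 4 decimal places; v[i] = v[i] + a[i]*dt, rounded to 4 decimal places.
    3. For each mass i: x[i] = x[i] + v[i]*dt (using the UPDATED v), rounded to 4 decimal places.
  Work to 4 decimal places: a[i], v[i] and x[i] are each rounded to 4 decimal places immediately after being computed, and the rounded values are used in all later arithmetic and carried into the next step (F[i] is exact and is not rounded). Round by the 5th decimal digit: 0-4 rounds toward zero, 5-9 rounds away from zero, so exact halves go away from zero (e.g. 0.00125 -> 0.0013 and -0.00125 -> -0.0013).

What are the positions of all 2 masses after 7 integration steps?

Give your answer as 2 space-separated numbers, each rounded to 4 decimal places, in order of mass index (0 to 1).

Answer: 5.0000 10.0000

Derivation:
Step 0: x=[5.0000 10.0000] v=[0.0000 0.0000]
Step 1: x=[5.0000 10.0000] v=[0.0000 0.0000]
Step 2: x=[5.0000 10.0000] v=[0.0000 0.0000]
Step 3: x=[5.0000 10.0000] v=[0.0000 0.0000]
Step 4: x=[5.0000 10.0000] v=[0.0000 0.0000]
Step 5: x=[5.0000 10.0000] v=[0.0000 0.0000]
Step 6: x=[5.0000 10.0000] v=[0.0000 0.0000]
Step 7: x=[5.0000 10.0000] v=[0.0000 0.0000]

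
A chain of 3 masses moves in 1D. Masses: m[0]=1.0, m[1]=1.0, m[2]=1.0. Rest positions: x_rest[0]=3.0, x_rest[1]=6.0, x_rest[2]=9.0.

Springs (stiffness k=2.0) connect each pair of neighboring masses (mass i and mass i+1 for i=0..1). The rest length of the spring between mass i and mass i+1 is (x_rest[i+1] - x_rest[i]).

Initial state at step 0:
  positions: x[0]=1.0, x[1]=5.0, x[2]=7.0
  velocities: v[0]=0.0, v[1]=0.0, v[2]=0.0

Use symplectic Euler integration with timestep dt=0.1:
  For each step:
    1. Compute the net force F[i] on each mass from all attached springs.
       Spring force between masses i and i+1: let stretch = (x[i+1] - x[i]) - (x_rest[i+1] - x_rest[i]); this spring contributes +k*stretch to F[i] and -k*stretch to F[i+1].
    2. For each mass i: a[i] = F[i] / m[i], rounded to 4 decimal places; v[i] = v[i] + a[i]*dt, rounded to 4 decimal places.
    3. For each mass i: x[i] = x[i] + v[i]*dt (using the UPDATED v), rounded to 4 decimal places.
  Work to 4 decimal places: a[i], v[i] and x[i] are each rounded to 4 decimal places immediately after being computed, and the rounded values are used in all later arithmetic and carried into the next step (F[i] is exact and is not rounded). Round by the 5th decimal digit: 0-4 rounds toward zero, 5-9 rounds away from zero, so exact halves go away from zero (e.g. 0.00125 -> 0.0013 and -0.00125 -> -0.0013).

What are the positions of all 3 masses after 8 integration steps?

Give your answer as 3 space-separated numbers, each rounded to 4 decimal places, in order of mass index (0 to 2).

Step 0: x=[1.0000 5.0000 7.0000] v=[0.0000 0.0000 0.0000]
Step 1: x=[1.0200 4.9600 7.0200] v=[0.2000 -0.4000 0.2000]
Step 2: x=[1.0588 4.8824 7.0588] v=[0.3880 -0.7760 0.3880]
Step 3: x=[1.1141 4.7719 7.1141] v=[0.5527 -1.1054 0.5527]
Step 4: x=[1.1825 4.6351 7.1825] v=[0.6843 -1.3685 0.6843]
Step 5: x=[1.2600 4.4802 7.2600] v=[0.7748 -1.5495 0.7748]
Step 6: x=[1.3419 4.3164 7.3419] v=[0.8188 -1.6376 0.8188]
Step 7: x=[1.4233 4.1537 7.4233] v=[0.8137 -1.6274 0.8137]
Step 8: x=[1.4993 4.0017 7.4993] v=[0.7598 -1.5196 0.7598]

Answer: 1.4993 4.0017 7.4993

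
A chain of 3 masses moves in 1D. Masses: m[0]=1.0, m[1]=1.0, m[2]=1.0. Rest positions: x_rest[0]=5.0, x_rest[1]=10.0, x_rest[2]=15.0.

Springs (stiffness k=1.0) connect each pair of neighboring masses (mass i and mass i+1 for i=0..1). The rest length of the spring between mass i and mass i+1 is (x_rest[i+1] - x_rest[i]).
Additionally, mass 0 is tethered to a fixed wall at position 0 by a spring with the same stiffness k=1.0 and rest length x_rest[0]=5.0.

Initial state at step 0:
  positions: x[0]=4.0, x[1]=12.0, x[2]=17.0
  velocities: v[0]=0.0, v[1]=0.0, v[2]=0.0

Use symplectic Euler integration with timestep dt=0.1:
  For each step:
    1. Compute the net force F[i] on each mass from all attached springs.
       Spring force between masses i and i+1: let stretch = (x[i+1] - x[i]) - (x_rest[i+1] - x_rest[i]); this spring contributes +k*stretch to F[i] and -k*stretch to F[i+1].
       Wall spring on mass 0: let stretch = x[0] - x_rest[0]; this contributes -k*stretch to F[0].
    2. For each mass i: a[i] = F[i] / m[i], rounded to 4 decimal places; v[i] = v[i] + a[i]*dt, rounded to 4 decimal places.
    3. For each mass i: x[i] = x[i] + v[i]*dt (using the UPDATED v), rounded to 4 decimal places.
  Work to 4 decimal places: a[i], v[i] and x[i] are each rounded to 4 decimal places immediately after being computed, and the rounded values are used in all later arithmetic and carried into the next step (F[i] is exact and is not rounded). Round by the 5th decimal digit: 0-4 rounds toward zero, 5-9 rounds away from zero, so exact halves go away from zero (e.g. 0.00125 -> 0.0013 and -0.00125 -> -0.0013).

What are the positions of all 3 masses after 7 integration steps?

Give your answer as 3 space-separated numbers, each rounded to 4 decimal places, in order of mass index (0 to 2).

Answer: 4.9880 11.2791 16.9649

Derivation:
Step 0: x=[4.0000 12.0000 17.0000] v=[0.0000 0.0000 0.0000]
Step 1: x=[4.0400 11.9700 17.0000] v=[0.4000 -0.3000 0.0000]
Step 2: x=[4.1189 11.9110 16.9997] v=[0.7890 -0.5900 -0.0030]
Step 3: x=[4.2345 11.8250 16.9985] v=[1.1563 -0.8603 -0.0119]
Step 4: x=[4.3837 11.7148 16.9956] v=[1.4919 -1.1020 -0.0293]
Step 5: x=[4.5624 11.5841 16.9899] v=[1.7866 -1.3070 -0.0574]
Step 6: x=[4.7657 11.4372 16.9801] v=[2.0325 -1.4686 -0.0980]
Step 7: x=[4.9880 11.2791 16.9649] v=[2.2231 -1.5815 -0.1523]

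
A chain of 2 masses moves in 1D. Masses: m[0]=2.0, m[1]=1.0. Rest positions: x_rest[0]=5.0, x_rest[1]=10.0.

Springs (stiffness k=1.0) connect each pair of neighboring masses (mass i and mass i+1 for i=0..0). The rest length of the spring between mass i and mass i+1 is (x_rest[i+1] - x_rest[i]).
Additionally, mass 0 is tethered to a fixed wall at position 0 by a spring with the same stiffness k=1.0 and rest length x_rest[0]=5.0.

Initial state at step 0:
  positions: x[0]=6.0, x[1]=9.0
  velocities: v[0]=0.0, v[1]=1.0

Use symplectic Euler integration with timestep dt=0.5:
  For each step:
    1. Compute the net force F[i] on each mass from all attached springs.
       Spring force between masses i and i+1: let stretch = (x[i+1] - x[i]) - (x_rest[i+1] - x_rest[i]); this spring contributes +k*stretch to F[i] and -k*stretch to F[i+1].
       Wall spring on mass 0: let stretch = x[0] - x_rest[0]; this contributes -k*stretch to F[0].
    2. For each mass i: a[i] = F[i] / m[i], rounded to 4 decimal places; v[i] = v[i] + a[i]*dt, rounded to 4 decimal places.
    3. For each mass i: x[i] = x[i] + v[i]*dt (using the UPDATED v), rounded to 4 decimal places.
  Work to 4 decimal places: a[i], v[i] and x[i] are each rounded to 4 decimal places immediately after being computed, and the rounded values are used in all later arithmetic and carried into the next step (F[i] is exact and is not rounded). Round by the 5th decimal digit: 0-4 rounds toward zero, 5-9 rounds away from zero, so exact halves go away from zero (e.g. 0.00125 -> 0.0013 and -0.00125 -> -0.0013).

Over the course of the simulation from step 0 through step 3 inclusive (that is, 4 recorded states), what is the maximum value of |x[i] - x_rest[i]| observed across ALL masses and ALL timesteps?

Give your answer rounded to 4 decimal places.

Answer: 2.0470

Derivation:
Step 0: x=[6.0000 9.0000] v=[0.0000 1.0000]
Step 1: x=[5.6250 10.0000] v=[-0.7500 2.0000]
Step 2: x=[5.0938 11.1563] v=[-1.0625 2.3125]
Step 3: x=[4.6837 12.0470] v=[-0.8203 1.7813]
Max displacement = 2.0470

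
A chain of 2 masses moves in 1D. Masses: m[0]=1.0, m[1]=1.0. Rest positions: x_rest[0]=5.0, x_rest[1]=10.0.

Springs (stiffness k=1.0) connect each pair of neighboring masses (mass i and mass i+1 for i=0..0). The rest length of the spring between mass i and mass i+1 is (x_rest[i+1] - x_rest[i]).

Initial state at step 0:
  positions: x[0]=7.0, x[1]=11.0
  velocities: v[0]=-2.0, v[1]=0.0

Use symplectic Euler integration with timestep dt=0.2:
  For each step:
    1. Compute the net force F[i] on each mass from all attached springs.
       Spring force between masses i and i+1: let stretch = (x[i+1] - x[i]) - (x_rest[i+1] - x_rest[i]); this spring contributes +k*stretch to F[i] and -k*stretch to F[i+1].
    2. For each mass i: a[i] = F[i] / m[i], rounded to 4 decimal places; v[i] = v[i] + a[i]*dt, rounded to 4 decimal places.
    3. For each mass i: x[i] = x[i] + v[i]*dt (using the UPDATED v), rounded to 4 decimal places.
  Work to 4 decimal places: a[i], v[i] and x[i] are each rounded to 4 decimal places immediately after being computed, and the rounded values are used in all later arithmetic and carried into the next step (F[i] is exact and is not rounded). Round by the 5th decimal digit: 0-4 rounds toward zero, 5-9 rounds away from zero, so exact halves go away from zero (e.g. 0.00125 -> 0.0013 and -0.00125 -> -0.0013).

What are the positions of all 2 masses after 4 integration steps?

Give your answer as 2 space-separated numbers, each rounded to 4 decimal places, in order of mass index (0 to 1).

Step 0: x=[7.0000 11.0000] v=[-2.0000 0.0000]
Step 1: x=[6.5600 11.0400] v=[-2.2000 0.2000]
Step 2: x=[6.0992 11.1008] v=[-2.3040 0.3040]
Step 3: x=[5.6385 11.1615] v=[-2.3037 0.3037]
Step 4: x=[5.1987 11.2013] v=[-2.1991 0.1991]

Answer: 5.1987 11.2013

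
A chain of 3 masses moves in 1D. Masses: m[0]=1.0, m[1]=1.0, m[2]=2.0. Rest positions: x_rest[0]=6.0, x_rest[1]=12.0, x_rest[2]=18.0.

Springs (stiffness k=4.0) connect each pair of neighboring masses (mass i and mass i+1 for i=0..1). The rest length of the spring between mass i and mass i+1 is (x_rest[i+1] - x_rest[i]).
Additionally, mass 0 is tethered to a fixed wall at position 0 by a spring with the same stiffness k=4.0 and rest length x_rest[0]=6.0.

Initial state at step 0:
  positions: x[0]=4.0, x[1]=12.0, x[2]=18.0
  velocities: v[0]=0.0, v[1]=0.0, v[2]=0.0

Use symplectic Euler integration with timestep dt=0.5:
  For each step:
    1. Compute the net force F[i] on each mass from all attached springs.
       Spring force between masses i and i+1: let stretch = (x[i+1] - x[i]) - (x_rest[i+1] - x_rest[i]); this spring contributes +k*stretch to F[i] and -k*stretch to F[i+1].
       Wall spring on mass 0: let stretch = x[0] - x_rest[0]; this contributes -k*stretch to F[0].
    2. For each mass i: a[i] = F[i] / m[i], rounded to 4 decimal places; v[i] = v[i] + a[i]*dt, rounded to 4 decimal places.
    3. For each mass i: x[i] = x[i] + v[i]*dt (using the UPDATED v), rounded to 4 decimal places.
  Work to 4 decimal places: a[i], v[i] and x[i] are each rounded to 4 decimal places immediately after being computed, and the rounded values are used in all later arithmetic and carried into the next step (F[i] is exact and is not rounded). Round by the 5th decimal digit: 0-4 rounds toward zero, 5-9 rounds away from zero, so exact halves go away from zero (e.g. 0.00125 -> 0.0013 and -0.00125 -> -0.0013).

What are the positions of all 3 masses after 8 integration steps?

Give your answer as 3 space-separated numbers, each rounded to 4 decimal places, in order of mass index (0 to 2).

Answer: 5.4375 14.5938 17.5469

Derivation:
Step 0: x=[4.0000 12.0000 18.0000] v=[0.0000 0.0000 0.0000]
Step 1: x=[8.0000 10.0000 18.0000] v=[8.0000 -4.0000 0.0000]
Step 2: x=[6.0000 14.0000 17.0000] v=[-4.0000 8.0000 -2.0000]
Step 3: x=[6.0000 13.0000 17.5000] v=[0.0000 -2.0000 1.0000]
Step 4: x=[7.0000 9.5000 18.7500] v=[2.0000 -7.0000 2.5000]
Step 5: x=[3.5000 12.7500 18.3750] v=[-7.0000 6.5000 -0.7500]
Step 6: x=[5.7500 12.3750 18.1875] v=[4.5000 -0.7500 -0.3750]
Step 7: x=[8.8750 11.1875 18.0938] v=[6.2500 -2.3750 -0.1875]
Step 8: x=[5.4375 14.5938 17.5469] v=[-6.8750 6.8126 -1.0938]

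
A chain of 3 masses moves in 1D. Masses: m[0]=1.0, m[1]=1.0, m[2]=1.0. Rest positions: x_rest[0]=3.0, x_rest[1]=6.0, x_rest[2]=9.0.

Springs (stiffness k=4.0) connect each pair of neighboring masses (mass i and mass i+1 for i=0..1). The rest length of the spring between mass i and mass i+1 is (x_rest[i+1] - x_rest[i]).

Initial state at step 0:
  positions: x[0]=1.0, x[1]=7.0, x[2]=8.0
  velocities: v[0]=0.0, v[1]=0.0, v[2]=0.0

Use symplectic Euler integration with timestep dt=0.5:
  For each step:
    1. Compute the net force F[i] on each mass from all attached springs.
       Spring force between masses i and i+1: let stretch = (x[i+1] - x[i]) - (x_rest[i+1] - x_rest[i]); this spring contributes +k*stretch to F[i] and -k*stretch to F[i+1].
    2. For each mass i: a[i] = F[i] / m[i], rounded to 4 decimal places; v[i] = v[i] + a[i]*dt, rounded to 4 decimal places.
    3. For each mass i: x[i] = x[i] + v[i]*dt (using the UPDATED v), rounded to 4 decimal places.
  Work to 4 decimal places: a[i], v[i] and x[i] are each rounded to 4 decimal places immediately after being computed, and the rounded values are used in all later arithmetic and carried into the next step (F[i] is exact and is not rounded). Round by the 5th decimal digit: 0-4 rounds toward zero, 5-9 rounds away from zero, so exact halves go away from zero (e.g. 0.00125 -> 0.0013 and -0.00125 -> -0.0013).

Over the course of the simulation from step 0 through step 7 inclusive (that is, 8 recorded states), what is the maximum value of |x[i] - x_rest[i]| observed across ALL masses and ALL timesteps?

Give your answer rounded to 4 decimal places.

Answer: 4.0000

Derivation:
Step 0: x=[1.0000 7.0000 8.0000] v=[0.0000 0.0000 0.0000]
Step 1: x=[4.0000 2.0000 10.0000] v=[6.0000 -10.0000 4.0000]
Step 2: x=[2.0000 7.0000 7.0000] v=[-4.0000 10.0000 -6.0000]
Step 3: x=[2.0000 7.0000 7.0000] v=[0.0000 0.0000 0.0000]
Step 4: x=[4.0000 2.0000 10.0000] v=[4.0000 -10.0000 6.0000]
Step 5: x=[1.0000 7.0000 8.0000] v=[-6.0000 10.0000 -4.0000]
Step 6: x=[1.0000 7.0000 8.0000] v=[0.0000 0.0000 0.0000]
Step 7: x=[4.0000 2.0000 10.0000] v=[6.0000 -10.0000 4.0000]
Max displacement = 4.0000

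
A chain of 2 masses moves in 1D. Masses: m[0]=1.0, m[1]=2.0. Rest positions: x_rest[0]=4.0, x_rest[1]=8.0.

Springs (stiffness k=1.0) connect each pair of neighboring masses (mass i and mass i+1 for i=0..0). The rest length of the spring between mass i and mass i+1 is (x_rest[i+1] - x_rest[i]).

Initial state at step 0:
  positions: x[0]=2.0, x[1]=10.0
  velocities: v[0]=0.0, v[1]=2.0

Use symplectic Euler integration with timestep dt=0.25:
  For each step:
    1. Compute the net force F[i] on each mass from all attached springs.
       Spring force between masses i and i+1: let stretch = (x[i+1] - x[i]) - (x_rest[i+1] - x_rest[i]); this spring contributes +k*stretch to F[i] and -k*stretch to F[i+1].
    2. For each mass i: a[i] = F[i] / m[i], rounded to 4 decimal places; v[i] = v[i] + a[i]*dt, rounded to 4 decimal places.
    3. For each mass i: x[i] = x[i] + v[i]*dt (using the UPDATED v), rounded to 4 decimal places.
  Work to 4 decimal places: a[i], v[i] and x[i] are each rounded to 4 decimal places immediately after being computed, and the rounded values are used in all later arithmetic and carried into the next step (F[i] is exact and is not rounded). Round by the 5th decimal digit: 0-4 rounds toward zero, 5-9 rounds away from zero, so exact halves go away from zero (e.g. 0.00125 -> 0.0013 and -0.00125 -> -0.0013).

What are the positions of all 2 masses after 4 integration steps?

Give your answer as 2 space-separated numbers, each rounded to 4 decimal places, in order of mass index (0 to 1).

Answer: 4.4589 10.7707

Derivation:
Step 0: x=[2.0000 10.0000] v=[0.0000 2.0000]
Step 1: x=[2.2500 10.3750] v=[1.0000 1.5000]
Step 2: x=[2.7578 10.6211] v=[2.0313 0.9844]
Step 3: x=[3.5071 10.7465] v=[2.9971 0.5015]
Step 4: x=[4.4589 10.7707] v=[3.8070 0.0966]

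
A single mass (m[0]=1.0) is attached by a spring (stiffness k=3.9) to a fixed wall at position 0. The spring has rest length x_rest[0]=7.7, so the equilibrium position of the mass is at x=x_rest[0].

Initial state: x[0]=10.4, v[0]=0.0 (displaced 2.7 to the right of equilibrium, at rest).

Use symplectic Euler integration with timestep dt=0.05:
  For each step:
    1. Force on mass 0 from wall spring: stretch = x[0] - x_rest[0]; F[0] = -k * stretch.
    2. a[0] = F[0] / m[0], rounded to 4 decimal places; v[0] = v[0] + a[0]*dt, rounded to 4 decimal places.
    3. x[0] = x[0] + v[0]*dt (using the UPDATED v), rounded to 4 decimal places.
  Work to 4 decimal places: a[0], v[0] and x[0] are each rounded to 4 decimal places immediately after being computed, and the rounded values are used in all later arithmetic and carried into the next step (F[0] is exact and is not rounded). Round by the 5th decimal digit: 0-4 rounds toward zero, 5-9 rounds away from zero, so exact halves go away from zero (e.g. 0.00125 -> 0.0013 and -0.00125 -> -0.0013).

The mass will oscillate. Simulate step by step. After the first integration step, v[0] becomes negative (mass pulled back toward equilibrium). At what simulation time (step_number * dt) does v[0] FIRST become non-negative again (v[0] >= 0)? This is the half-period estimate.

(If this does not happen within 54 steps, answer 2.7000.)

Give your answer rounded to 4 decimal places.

Step 0: x=[10.4000] v=[0.0000]
Step 1: x=[10.3737] v=[-0.5265]
Step 2: x=[10.3213] v=[-1.0479]
Step 3: x=[10.2433] v=[-1.5591]
Step 4: x=[10.1406] v=[-2.0550]
Step 5: x=[10.0141] v=[-2.5309]
Step 6: x=[9.8650] v=[-2.9822]
Step 7: x=[9.6948] v=[-3.4044]
Step 8: x=[9.5051] v=[-3.7934]
Step 9: x=[9.2978] v=[-4.1454]
Step 10: x=[9.0750] v=[-4.4570]
Step 11: x=[8.8387] v=[-4.7251]
Step 12: x=[8.5913] v=[-4.9471]
Step 13: x=[8.3353] v=[-5.1209]
Step 14: x=[8.0731] v=[-5.2448]
Step 15: x=[7.8072] v=[-5.3176]
Step 16: x=[7.5403] v=[-5.3385]
Step 17: x=[7.2749] v=[-5.3074]
Step 18: x=[7.0137] v=[-5.2245]
Step 19: x=[6.7592] v=[-5.0907]
Step 20: x=[6.5138] v=[-4.9072]
Step 21: x=[6.2800] v=[-4.6759]
Step 22: x=[6.0601] v=[-4.3990]
Step 23: x=[5.8561] v=[-4.0792]
Step 24: x=[5.6701] v=[-3.7196]
Step 25: x=[5.5039] v=[-3.3238]
Step 26: x=[5.3591] v=[-2.8956]
Step 27: x=[5.2371] v=[-2.4391]
Step 28: x=[5.1392] v=[-1.9588]
Step 29: x=[5.0662] v=[-1.4594]
Step 30: x=[5.0189] v=[-0.9458]
Step 31: x=[4.9978] v=[-0.4230]
Step 32: x=[5.0030] v=[0.1039]
First v>=0 after going negative at step 32, time=1.6000

Answer: 1.6000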